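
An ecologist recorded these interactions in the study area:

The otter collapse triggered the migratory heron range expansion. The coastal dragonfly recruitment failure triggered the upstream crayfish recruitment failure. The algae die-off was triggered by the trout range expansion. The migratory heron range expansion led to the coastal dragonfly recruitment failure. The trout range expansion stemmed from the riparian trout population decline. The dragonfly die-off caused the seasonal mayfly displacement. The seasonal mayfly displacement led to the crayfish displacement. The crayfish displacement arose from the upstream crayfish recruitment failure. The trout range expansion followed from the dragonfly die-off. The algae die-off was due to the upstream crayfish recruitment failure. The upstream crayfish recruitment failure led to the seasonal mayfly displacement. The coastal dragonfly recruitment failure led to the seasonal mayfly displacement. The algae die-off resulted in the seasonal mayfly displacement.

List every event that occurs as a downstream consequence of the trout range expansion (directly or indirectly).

Direct effects: the algae die-off.
2 steps out: the seasonal mayfly displacement.
3 steps out: the crayfish displacement.
Not reachable from it: the dragonfly die-off, the otter collapse, the migratory heron range expansion, the coastal dragonfly recruitment failure, the upstream crayfish recruitment failure, the riparian trout population decline.

the algae die-off, the crayfish displacement, the seasonal mayfly displacement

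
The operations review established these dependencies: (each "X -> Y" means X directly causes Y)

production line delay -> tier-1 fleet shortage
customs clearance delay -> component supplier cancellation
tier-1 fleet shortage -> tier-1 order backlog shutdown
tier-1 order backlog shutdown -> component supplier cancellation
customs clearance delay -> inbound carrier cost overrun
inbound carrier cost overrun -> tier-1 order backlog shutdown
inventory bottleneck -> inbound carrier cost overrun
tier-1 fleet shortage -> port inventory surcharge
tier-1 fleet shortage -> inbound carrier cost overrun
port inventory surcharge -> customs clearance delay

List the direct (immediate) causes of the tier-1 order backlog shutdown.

Upstream contributors include the production line delay, the port inventory surcharge, the customs clearance delay, the inventory bottleneck, but only the inbound carrier cost overrun, the tier-1 fleet shortage feed directly into the tier-1 order backlog shutdown.

the inbound carrier cost overrun, the tier-1 fleet shortage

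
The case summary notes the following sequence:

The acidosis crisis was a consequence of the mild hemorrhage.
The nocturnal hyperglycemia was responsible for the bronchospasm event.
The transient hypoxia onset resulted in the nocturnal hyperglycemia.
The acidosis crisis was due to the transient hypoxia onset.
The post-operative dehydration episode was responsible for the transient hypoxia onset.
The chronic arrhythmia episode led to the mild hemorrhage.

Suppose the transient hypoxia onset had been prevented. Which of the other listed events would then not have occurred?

the bronchospasm event, the nocturnal hyperglycemia

Downstream of the transient hypoxia onset: the nocturnal hyperglycemia, the bronchospasm event, the acidosis crisis.
Of those, still caused via another path: the acidosis crisis.
The remainder have no surviving cause.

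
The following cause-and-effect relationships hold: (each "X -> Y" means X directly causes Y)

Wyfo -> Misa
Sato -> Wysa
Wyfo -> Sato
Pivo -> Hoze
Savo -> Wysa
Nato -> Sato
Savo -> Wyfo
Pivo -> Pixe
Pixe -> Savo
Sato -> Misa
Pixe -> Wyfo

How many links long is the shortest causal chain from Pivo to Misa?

Shortest chain: Pivo → Pixe → Wyfo → Misa.

3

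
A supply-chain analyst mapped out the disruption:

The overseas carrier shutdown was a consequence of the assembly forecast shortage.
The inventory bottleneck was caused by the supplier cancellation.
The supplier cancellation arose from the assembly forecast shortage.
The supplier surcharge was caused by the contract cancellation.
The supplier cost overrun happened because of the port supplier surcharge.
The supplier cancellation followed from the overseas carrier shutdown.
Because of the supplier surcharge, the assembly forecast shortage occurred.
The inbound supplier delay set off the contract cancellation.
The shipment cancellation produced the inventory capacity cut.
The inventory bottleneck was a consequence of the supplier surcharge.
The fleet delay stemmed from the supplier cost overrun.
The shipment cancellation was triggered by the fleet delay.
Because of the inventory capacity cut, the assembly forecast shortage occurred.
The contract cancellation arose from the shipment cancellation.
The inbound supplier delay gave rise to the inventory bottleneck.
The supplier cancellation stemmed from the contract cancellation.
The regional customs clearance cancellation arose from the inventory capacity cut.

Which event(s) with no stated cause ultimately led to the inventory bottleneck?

the inbound supplier delay, the port supplier surcharge

Tracing upstream from the inventory bottleneck: the inventory bottleneck ← the supplier surcharge ← the contract cancellation ← the shipment cancellation ← the fleet delay ← the supplier cost overrun ← the port supplier surcharge.
A separate upstream branch: the inventory bottleneck ← the inbound supplier delay.
Each of those chain origins has no stated cause.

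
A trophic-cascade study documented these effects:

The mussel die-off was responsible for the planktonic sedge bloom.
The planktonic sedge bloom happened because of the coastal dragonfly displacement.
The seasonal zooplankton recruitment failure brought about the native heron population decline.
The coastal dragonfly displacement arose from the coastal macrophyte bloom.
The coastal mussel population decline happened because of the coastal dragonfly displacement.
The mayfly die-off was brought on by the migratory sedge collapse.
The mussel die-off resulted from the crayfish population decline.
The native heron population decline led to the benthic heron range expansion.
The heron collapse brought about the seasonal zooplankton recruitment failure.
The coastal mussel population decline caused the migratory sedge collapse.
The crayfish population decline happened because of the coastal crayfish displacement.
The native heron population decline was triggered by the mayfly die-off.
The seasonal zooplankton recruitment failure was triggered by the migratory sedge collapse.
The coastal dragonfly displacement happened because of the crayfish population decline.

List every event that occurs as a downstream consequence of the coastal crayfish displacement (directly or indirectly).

Direct effects: the crayfish population decline.
2 steps out: the coastal dragonfly displacement, the mussel die-off.
3 steps out: the coastal mussel population decline, the planktonic sedge bloom.
4 steps out: the migratory sedge collapse.
5 steps out: the seasonal zooplankton recruitment failure, the mayfly die-off.
6 steps out: the native heron population decline.
7 steps out: the benthic heron range expansion.
Not reachable from it: the coastal macrophyte bloom, the heron collapse.

the benthic heron range expansion, the coastal dragonfly displacement, the coastal mussel population decline, the crayfish population decline, the mayfly die-off, the migratory sedge collapse, the mussel die-off, the native heron population decline, the planktonic sedge bloom, the seasonal zooplankton recruitment failure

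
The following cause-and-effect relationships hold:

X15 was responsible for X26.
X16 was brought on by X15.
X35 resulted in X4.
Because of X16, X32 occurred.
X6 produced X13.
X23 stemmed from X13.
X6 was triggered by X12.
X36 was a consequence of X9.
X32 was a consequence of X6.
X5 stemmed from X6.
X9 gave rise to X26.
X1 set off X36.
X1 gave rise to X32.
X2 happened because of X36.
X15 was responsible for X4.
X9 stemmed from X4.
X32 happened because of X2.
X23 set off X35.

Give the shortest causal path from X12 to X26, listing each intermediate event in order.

X12 → X6 → X13 → X23 → X35 → X4 → X9 → X26

X12 → X6
X6 → X13
X13 → X23
X23 → X35
X35 → X4
X4 → X9
X9 → X26
Length: 7 steps.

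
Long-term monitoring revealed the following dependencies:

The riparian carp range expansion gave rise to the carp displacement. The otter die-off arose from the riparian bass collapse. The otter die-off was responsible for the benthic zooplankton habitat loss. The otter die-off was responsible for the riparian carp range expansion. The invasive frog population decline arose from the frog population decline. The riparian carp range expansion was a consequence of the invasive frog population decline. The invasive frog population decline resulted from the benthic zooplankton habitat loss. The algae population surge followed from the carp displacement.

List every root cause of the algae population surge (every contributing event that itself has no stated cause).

the frog population decline, the riparian bass collapse

Tracing upstream from the algae population surge: the algae population surge ← the carp displacement ← the riparian carp range expansion ← the otter die-off ← the riparian bass collapse.
A separate upstream branch: the algae population surge ← the carp displacement ← the riparian carp range expansion ← the invasive frog population decline ← the frog population decline.
Each of those chain origins has no stated cause.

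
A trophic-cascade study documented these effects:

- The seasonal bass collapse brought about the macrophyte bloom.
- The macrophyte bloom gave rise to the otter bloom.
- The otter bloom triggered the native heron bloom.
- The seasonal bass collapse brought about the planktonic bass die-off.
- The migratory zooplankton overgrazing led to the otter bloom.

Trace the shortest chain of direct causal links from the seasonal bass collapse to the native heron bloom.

the seasonal bass collapse → the macrophyte bloom
the macrophyte bloom → the otter bloom
the otter bloom → the native heron bloom
Length: 3 steps.

the seasonal bass collapse → the macrophyte bloom → the otter bloom → the native heron bloom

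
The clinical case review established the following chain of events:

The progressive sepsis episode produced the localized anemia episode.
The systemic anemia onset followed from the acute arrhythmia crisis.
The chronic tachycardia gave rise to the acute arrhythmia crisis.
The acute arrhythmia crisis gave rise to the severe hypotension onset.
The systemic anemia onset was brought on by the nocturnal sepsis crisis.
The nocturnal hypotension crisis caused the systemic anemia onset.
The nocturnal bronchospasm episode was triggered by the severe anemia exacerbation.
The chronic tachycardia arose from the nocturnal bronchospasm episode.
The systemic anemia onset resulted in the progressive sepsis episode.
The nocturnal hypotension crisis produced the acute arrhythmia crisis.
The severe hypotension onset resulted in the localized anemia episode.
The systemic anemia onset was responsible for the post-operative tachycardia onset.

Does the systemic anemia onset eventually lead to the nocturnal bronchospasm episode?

The systemic anemia onset leads to the progressive sepsis episode, the post-operative tachycardia onset, the localized anemia episode; the nocturnal bronchospasm episode is not among them.

No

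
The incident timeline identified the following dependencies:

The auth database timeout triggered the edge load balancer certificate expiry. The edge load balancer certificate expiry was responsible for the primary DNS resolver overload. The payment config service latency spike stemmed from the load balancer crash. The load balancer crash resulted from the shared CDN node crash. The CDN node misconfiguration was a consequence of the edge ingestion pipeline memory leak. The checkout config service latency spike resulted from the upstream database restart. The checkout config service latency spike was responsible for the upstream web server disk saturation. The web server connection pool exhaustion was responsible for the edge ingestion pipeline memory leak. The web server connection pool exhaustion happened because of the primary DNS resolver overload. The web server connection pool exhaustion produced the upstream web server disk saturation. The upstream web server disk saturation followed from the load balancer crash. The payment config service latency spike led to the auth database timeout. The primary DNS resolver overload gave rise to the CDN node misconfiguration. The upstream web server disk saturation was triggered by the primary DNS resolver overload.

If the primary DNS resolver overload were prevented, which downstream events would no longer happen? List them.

Downstream of the primary DNS resolver overload: the web server connection pool exhaustion, the edge ingestion pipeline memory leak, the CDN node misconfiguration, the upstream web server disk saturation.
Of those, still caused via another path: the upstream web server disk saturation.
The remainder have no surviving cause.

the CDN node misconfiguration, the edge ingestion pipeline memory leak, the web server connection pool exhaustion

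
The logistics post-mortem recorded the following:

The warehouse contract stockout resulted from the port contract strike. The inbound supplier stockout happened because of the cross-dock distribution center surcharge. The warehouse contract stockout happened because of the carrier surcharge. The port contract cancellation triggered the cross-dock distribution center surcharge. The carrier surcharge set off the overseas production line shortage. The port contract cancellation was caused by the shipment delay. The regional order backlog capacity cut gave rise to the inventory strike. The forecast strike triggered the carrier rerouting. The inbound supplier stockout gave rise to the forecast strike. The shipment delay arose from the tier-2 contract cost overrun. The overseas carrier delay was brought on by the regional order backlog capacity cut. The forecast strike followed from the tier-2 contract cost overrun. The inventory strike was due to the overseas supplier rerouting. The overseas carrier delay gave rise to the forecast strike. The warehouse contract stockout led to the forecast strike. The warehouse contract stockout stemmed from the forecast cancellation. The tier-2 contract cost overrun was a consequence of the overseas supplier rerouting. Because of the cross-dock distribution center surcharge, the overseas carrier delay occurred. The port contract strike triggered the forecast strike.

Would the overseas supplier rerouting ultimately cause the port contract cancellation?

There is a causal chain: the overseas supplier rerouting → the tier-2 contract cost overrun → the shipment delay → the port contract cancellation.

Yes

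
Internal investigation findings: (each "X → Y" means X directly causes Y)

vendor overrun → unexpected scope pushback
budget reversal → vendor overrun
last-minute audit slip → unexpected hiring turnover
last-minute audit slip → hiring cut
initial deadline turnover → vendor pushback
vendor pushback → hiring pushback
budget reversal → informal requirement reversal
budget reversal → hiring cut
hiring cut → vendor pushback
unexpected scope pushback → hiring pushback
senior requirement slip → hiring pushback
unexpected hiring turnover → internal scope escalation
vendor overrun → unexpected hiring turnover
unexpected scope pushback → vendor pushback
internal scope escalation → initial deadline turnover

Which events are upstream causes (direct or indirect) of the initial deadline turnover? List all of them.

Immediate cause of the initial deadline turnover: the internal scope escalation.
Further upstream: the budget reversal, the vendor overrun, the last-minute audit slip, the unexpected hiring turnover.

the budget reversal, the internal scope escalation, the last-minute audit slip, the unexpected hiring turnover, the vendor overrun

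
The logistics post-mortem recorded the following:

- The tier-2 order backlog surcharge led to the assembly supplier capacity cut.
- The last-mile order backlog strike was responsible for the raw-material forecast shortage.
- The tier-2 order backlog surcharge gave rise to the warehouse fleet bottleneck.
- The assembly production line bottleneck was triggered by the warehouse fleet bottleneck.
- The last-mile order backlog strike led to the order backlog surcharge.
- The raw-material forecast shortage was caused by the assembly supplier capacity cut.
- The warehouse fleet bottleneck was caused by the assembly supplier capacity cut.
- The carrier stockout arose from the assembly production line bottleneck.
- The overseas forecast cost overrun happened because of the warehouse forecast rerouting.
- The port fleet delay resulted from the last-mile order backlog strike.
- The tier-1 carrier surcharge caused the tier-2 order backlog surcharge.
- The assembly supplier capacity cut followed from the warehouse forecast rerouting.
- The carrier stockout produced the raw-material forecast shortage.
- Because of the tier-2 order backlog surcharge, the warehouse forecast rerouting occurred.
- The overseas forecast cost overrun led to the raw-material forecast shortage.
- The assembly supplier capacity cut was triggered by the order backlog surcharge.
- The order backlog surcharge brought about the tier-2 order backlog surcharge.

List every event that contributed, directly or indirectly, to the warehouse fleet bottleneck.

Immediate causes of the warehouse fleet bottleneck: the tier-2 order backlog surcharge, the assembly supplier capacity cut.
Further upstream: the last-mile order backlog strike, the tier-1 carrier surcharge, the order backlog surcharge, the warehouse forecast rerouting.

the assembly supplier capacity cut, the last-mile order backlog strike, the order backlog surcharge, the tier-1 carrier surcharge, the tier-2 order backlog surcharge, the warehouse forecast rerouting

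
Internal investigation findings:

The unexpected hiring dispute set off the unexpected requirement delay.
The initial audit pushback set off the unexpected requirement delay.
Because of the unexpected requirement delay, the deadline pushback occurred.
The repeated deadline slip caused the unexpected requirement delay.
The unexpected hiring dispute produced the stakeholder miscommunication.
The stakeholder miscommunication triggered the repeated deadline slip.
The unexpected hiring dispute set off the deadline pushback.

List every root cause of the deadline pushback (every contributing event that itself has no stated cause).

Tracing upstream from the deadline pushback: the deadline pushback ← the unexpected hiring dispute.
A separate upstream branch: the deadline pushback ← the unexpected requirement delay ← the initial audit pushback.
Each of those chain origins has no stated cause.

the initial audit pushback, the unexpected hiring dispute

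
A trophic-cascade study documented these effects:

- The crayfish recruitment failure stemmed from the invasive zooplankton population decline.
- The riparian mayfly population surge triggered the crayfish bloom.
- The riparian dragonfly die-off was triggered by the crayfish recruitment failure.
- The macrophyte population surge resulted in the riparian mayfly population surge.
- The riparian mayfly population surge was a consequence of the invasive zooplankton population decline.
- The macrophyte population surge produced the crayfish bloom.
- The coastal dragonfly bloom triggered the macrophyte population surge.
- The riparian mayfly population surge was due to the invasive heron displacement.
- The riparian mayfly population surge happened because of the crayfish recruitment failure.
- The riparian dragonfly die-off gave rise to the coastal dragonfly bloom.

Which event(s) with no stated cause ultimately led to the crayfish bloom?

the invasive heron displacement, the invasive zooplankton population decline

Tracing upstream from the crayfish bloom: the crayfish bloom ← the riparian mayfly population surge ← the invasive zooplankton population decline.
A separate upstream branch: the crayfish bloom ← the riparian mayfly population surge ← the invasive heron displacement.
Each of those chain origins has no stated cause.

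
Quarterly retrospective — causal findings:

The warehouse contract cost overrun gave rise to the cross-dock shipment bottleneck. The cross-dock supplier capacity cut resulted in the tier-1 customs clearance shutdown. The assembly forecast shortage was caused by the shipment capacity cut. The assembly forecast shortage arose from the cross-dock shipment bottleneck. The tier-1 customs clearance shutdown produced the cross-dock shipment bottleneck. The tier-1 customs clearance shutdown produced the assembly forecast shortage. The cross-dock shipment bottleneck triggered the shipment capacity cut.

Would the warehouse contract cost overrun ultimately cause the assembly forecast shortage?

Yes

There is a causal chain: the warehouse contract cost overrun → the cross-dock shipment bottleneck → the assembly forecast shortage.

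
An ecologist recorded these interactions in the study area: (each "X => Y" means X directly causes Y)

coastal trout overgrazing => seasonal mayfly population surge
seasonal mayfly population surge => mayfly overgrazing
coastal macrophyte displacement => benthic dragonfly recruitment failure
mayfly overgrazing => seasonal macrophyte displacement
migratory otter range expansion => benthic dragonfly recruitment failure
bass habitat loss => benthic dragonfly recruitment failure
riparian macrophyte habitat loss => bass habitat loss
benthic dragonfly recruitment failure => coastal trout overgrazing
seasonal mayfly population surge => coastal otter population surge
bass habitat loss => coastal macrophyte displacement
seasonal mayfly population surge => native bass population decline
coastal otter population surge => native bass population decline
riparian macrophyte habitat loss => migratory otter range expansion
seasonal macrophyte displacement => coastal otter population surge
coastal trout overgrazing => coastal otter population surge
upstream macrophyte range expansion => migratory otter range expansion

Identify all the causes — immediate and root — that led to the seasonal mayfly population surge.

the bass habitat loss, the benthic dragonfly recruitment failure, the coastal macrophyte displacement, the coastal trout overgrazing, the migratory otter range expansion, the riparian macrophyte habitat loss, the upstream macrophyte range expansion

Immediate cause of the seasonal mayfly population surge: the coastal trout overgrazing.
Further upstream: the riparian macrophyte habitat loss, the bass habitat loss, the coastal macrophyte displacement, the migratory otter range expansion, the benthic dragonfly recruitment failure, the upstream macrophyte range expansion.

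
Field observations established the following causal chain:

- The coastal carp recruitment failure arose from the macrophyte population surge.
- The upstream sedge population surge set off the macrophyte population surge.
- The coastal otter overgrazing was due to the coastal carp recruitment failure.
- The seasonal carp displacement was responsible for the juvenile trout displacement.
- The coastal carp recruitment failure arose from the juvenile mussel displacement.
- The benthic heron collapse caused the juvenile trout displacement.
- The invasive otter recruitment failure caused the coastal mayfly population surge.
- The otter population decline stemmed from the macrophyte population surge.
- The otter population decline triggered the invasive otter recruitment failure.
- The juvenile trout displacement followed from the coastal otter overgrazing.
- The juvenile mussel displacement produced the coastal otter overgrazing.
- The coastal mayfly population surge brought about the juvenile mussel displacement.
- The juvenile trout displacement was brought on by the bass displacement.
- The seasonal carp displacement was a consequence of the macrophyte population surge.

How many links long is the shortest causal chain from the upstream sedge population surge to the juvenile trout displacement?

3

Shortest chain: the upstream sedge population surge → the macrophyte population surge → the seasonal carp displacement → the juvenile trout displacement.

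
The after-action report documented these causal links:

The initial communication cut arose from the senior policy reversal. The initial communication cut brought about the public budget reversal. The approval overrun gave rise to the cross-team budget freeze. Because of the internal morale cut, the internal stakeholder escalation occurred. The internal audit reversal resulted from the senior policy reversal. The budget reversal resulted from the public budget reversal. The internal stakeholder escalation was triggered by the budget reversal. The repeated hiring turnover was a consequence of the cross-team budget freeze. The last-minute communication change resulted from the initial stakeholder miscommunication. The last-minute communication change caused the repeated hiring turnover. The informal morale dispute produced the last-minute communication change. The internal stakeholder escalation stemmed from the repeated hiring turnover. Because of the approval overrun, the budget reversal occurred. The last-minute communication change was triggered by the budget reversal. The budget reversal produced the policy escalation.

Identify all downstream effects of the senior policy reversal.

the budget reversal, the initial communication cut, the internal audit reversal, the internal stakeholder escalation, the last-minute communication change, the policy escalation, the public budget reversal, the repeated hiring turnover

Direct effects: the initial communication cut, the internal audit reversal.
2 steps out: the public budget reversal.
3 steps out: the budget reversal.
4 steps out: the policy escalation, the last-minute communication change, the internal stakeholder escalation.
5 steps out: the repeated hiring turnover.
Not reachable from it: the approval overrun, the initial stakeholder miscommunication, the cross-team budget freeze, the informal morale dispute, the internal morale cut.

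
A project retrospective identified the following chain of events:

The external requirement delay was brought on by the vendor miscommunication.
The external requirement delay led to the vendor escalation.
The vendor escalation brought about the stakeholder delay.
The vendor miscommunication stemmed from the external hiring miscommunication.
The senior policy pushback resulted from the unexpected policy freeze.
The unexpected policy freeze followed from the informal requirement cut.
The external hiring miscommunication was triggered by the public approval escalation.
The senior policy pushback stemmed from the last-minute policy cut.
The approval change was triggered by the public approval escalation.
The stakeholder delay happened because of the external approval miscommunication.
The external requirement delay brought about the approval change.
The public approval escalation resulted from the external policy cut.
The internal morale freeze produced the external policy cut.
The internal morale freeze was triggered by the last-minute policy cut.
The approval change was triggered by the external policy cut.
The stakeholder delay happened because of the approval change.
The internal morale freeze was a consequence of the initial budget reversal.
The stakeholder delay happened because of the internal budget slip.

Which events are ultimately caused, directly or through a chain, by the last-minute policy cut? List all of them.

the approval change, the external hiring miscommunication, the external policy cut, the external requirement delay, the internal morale freeze, the public approval escalation, the senior policy pushback, the stakeholder delay, the vendor escalation, the vendor miscommunication

Direct effects: the internal morale freeze, the senior policy pushback.
2 steps out: the external policy cut.
3 steps out: the public approval escalation, the approval change.
4 steps out: the external hiring miscommunication, the stakeholder delay.
5 steps out: the vendor miscommunication.
6 steps out: the external requirement delay.
7 steps out: the vendor escalation.
Not reachable from it: the initial budget reversal, the internal budget slip, the informal requirement cut, the unexpected policy freeze, the external approval miscommunication.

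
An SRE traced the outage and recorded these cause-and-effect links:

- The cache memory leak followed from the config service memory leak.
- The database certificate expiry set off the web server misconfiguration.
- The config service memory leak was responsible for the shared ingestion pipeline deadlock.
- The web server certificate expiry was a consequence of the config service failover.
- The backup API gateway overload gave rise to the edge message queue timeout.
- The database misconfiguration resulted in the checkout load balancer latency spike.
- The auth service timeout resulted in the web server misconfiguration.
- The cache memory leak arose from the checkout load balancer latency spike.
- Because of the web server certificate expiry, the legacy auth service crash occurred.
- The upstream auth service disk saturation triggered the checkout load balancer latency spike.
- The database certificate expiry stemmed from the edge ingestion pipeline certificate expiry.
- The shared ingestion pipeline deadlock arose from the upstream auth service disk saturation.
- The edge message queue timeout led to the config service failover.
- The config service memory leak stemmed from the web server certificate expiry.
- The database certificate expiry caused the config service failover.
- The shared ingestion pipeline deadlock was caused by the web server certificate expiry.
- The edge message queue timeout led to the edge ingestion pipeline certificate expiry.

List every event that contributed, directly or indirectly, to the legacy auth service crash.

Immediate cause of the legacy auth service crash: the web server certificate expiry.
Further upstream: the backup API gateway overload, the edge message queue timeout, the edge ingestion pipeline certificate expiry, the database certificate expiry, the config service failover.

the backup API gateway overload, the config service failover, the database certificate expiry, the edge ingestion pipeline certificate expiry, the edge message queue timeout, the web server certificate expiry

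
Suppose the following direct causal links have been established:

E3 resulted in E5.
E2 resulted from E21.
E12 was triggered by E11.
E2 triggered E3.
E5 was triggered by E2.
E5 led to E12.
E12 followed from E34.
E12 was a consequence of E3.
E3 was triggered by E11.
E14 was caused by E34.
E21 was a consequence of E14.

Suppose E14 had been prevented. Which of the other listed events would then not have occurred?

Downstream of E14: E21, E2, E3, E5, E12.
Of those, still caused via another path: E3, E5, E12.
The remainder have no surviving cause.

E2, E21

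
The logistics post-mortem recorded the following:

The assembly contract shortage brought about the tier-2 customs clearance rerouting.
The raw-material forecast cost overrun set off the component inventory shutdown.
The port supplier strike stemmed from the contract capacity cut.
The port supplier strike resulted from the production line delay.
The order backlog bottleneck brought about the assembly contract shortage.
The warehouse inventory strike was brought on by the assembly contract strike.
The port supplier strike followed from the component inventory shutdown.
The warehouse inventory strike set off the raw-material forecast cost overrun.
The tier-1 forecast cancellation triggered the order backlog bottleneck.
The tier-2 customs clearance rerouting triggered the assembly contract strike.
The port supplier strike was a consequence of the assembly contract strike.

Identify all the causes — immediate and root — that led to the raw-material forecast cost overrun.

Immediate cause of the raw-material forecast cost overrun: the warehouse inventory strike.
Further upstream: the tier-1 forecast cancellation, the order backlog bottleneck, the assembly contract shortage, the tier-2 customs clearance rerouting, the assembly contract strike.

the assembly contract shortage, the assembly contract strike, the order backlog bottleneck, the tier-1 forecast cancellation, the tier-2 customs clearance rerouting, the warehouse inventory strike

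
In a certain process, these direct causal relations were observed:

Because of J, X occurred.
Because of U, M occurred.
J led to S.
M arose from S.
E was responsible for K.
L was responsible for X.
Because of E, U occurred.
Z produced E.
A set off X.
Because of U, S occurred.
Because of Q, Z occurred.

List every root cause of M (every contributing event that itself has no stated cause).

J, Q

Tracing upstream from M: M ← U ← E ← Z ← Q.
A separate upstream branch: M ← S ← J.
Each of those chain origins has no stated cause.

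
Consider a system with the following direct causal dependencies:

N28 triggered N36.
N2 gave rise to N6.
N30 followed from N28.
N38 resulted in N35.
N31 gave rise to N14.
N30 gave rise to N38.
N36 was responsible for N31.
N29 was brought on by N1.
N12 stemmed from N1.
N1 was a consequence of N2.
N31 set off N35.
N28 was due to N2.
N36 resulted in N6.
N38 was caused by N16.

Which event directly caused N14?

Upstream contributors include N2, N28, N36, but only N31 feeds directly into N14.

N31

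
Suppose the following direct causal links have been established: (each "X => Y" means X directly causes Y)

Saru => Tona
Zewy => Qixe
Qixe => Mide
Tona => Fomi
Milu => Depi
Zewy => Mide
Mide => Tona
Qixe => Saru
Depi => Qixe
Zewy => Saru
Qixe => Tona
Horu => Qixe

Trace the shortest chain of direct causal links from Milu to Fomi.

Milu → Depi → Qixe → Tona → Fomi

Milu → Depi
Depi → Qixe
Qixe → Tona
Tona → Fomi
Length: 4 steps.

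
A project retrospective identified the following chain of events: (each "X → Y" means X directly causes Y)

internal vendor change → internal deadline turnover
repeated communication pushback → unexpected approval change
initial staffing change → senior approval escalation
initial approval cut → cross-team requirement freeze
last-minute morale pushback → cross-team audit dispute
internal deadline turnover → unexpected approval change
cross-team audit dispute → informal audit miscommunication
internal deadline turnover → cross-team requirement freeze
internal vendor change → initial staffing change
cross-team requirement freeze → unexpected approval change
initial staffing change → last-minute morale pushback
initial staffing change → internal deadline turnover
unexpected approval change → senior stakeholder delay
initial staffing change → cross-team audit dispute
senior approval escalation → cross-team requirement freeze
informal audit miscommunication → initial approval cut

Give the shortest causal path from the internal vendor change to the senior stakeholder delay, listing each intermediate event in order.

the internal vendor change → the internal deadline turnover
the internal deadline turnover → the unexpected approval change
the unexpected approval change → the senior stakeholder delay
Length: 3 steps.

the internal vendor change → the internal deadline turnover → the unexpected approval change → the senior stakeholder delay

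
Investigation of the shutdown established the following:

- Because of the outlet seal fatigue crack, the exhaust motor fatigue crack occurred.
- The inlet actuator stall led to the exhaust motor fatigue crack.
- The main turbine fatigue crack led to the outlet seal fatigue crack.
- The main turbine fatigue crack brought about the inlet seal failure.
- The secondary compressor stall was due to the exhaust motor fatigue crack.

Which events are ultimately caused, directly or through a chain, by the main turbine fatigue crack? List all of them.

the exhaust motor fatigue crack, the inlet seal failure, the outlet seal fatigue crack, the secondary compressor stall

Direct effects: the inlet seal failure, the outlet seal fatigue crack.
2 steps out: the exhaust motor fatigue crack.
3 steps out: the secondary compressor stall.
Not reachable from it: the inlet actuator stall.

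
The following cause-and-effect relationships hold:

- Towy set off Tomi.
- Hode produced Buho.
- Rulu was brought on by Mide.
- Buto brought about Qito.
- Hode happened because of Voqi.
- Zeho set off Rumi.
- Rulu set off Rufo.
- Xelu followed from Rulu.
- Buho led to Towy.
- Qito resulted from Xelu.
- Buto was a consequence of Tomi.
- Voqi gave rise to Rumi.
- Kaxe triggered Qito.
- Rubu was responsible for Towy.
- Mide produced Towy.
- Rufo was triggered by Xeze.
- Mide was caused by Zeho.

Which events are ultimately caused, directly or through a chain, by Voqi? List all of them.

Buho, Buto, Hode, Qito, Rumi, Tomi, Towy

Direct effects: Hode, Rumi.
2 steps out: Buho.
3 steps out: Towy.
4 steps out: Tomi.
5 steps out: Buto.
6 steps out: Qito.
Not reachable from it: Zeho, Mide, Rulu, Xelu, Xeze, Rufo, Rubu, Kaxe.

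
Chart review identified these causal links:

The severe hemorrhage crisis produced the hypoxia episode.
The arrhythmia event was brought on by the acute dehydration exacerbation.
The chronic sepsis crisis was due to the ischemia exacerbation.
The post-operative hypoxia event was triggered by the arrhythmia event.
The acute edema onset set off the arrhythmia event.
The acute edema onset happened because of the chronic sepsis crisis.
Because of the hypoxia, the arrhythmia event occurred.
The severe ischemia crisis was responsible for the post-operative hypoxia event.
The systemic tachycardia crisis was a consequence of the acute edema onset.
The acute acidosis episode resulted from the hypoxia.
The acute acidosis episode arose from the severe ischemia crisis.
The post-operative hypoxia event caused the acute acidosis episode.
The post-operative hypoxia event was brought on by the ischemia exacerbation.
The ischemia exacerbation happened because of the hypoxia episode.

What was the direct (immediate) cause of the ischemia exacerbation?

the hypoxia episode

Upstream contributors include the severe hemorrhage crisis, but only the hypoxia episode feeds directly into the ischemia exacerbation.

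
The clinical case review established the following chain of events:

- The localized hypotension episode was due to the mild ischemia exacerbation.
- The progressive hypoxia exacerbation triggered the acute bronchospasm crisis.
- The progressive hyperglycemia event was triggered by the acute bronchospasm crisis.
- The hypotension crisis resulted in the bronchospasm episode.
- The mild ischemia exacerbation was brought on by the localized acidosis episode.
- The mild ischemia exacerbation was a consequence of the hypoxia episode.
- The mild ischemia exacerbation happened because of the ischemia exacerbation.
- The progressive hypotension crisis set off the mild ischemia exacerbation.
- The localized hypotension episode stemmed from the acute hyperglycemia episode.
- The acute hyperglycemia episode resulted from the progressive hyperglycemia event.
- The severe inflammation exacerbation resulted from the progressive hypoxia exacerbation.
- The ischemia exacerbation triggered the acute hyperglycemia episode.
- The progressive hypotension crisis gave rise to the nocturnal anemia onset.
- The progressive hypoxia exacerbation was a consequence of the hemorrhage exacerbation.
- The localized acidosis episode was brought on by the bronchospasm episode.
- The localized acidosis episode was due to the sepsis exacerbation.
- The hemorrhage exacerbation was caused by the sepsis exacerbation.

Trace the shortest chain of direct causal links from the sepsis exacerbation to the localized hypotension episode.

the sepsis exacerbation → the localized acidosis episode
the localized acidosis episode → the mild ischemia exacerbation
the mild ischemia exacerbation → the localized hypotension episode
Length: 3 steps.

the sepsis exacerbation → the localized acidosis episode → the mild ischemia exacerbation → the localized hypotension episode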